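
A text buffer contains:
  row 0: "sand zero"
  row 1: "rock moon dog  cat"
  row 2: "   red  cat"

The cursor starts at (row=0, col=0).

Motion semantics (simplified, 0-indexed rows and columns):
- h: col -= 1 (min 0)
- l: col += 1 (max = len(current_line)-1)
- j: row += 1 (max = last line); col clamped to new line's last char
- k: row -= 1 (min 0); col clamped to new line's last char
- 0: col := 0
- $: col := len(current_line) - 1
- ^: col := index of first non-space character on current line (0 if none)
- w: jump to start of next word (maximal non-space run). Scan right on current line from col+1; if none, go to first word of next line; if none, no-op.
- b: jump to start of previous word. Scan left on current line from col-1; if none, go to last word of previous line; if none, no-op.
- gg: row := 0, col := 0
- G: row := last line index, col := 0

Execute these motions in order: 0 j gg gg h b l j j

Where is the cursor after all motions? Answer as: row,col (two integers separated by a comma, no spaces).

Answer: 2,1

Derivation:
After 1 (0): row=0 col=0 char='s'
After 2 (j): row=1 col=0 char='r'
After 3 (gg): row=0 col=0 char='s'
After 4 (gg): row=0 col=0 char='s'
After 5 (h): row=0 col=0 char='s'
After 6 (b): row=0 col=0 char='s'
After 7 (l): row=0 col=1 char='a'
After 8 (j): row=1 col=1 char='o'
After 9 (j): row=2 col=1 char='_'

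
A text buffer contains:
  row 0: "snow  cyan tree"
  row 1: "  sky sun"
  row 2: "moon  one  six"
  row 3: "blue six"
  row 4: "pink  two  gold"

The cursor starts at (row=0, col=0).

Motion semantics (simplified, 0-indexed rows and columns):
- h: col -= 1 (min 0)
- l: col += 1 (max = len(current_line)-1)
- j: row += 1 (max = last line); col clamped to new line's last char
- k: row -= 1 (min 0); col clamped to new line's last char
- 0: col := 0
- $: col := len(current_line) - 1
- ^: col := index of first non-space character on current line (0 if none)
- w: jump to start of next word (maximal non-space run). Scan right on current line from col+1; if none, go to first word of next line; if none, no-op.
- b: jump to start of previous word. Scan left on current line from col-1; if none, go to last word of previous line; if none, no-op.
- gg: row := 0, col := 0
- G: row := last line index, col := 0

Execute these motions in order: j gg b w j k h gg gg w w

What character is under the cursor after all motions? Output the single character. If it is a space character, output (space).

Answer: t

Derivation:
After 1 (j): row=1 col=0 char='_'
After 2 (gg): row=0 col=0 char='s'
After 3 (b): row=0 col=0 char='s'
After 4 (w): row=0 col=6 char='c'
After 5 (j): row=1 col=6 char='s'
After 6 (k): row=0 col=6 char='c'
After 7 (h): row=0 col=5 char='_'
After 8 (gg): row=0 col=0 char='s'
After 9 (gg): row=0 col=0 char='s'
After 10 (w): row=0 col=6 char='c'
After 11 (w): row=0 col=11 char='t'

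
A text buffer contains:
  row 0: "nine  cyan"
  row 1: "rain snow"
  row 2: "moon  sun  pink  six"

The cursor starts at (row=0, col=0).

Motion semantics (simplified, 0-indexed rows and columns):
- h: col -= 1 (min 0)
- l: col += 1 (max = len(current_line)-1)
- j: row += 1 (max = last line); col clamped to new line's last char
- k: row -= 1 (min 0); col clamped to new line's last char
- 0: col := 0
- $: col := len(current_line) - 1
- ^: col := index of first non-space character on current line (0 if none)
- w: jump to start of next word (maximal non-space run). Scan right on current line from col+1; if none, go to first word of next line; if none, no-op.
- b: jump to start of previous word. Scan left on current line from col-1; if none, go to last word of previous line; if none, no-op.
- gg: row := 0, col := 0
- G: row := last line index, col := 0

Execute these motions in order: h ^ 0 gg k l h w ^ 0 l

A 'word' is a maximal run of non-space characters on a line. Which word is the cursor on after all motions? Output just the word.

Answer: nine

Derivation:
After 1 (h): row=0 col=0 char='n'
After 2 (^): row=0 col=0 char='n'
After 3 (0): row=0 col=0 char='n'
After 4 (gg): row=0 col=0 char='n'
After 5 (k): row=0 col=0 char='n'
After 6 (l): row=0 col=1 char='i'
After 7 (h): row=0 col=0 char='n'
After 8 (w): row=0 col=6 char='c'
After 9 (^): row=0 col=0 char='n'
After 10 (0): row=0 col=0 char='n'
After 11 (l): row=0 col=1 char='i'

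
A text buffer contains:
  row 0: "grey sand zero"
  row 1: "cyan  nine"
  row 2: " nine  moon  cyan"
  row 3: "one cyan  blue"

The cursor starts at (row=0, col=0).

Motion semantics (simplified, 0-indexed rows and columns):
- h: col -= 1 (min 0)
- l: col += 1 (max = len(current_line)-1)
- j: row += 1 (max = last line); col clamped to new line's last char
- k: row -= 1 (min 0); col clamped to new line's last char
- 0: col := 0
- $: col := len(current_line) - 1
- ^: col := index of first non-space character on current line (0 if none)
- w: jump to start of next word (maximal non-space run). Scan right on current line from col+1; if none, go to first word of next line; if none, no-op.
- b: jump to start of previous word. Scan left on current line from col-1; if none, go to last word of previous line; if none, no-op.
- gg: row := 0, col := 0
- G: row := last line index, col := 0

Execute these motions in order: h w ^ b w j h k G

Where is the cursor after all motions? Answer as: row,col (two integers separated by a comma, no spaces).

Answer: 3,0

Derivation:
After 1 (h): row=0 col=0 char='g'
After 2 (w): row=0 col=5 char='s'
After 3 (^): row=0 col=0 char='g'
After 4 (b): row=0 col=0 char='g'
After 5 (w): row=0 col=5 char='s'
After 6 (j): row=1 col=5 char='_'
After 7 (h): row=1 col=4 char='_'
After 8 (k): row=0 col=4 char='_'
After 9 (G): row=3 col=0 char='o'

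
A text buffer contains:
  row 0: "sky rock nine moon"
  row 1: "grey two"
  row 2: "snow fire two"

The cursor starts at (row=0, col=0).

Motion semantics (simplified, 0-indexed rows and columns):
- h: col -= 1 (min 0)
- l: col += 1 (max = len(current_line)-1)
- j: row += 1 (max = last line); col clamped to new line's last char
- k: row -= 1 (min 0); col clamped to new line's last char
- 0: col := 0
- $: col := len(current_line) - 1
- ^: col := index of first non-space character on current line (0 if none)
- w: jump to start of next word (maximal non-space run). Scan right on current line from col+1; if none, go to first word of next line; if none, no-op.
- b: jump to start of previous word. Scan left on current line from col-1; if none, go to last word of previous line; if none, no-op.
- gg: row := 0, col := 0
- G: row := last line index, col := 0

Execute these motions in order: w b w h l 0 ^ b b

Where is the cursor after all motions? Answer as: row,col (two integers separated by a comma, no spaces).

Answer: 0,0

Derivation:
After 1 (w): row=0 col=4 char='r'
After 2 (b): row=0 col=0 char='s'
After 3 (w): row=0 col=4 char='r'
After 4 (h): row=0 col=3 char='_'
After 5 (l): row=0 col=4 char='r'
After 6 (0): row=0 col=0 char='s'
After 7 (^): row=0 col=0 char='s'
After 8 (b): row=0 col=0 char='s'
After 9 (b): row=0 col=0 char='s'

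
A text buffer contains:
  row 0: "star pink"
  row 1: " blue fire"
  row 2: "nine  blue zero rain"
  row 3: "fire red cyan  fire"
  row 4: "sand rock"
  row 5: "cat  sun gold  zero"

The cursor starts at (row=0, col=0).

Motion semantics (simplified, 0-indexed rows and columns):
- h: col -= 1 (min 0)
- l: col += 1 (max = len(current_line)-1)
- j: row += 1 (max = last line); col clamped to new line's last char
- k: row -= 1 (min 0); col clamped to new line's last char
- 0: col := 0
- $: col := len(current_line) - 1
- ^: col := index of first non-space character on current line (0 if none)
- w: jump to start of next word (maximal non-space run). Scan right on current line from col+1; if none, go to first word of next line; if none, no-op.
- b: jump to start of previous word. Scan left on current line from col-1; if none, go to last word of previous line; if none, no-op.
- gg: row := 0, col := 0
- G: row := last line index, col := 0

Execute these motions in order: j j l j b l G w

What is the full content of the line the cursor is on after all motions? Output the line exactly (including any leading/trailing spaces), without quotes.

Answer: cat  sun gold  zero

Derivation:
After 1 (j): row=1 col=0 char='_'
After 2 (j): row=2 col=0 char='n'
After 3 (l): row=2 col=1 char='i'
After 4 (j): row=3 col=1 char='i'
After 5 (b): row=3 col=0 char='f'
After 6 (l): row=3 col=1 char='i'
After 7 (G): row=5 col=0 char='c'
After 8 (w): row=5 col=5 char='s'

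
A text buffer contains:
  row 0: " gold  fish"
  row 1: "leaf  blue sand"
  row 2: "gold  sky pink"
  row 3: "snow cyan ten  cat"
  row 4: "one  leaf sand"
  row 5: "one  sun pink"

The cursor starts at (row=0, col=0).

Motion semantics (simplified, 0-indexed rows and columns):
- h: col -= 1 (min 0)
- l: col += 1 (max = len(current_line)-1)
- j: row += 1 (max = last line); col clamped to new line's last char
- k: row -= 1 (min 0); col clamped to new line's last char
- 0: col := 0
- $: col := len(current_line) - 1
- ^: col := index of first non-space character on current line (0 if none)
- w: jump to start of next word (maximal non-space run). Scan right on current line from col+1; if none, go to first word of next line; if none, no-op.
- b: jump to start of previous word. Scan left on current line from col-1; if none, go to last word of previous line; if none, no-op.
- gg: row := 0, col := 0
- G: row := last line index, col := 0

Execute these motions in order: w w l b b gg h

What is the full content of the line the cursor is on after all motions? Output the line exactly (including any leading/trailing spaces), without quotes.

Answer:  gold  fish

Derivation:
After 1 (w): row=0 col=1 char='g'
After 2 (w): row=0 col=7 char='f'
After 3 (l): row=0 col=8 char='i'
After 4 (b): row=0 col=7 char='f'
After 5 (b): row=0 col=1 char='g'
After 6 (gg): row=0 col=0 char='_'
After 7 (h): row=0 col=0 char='_'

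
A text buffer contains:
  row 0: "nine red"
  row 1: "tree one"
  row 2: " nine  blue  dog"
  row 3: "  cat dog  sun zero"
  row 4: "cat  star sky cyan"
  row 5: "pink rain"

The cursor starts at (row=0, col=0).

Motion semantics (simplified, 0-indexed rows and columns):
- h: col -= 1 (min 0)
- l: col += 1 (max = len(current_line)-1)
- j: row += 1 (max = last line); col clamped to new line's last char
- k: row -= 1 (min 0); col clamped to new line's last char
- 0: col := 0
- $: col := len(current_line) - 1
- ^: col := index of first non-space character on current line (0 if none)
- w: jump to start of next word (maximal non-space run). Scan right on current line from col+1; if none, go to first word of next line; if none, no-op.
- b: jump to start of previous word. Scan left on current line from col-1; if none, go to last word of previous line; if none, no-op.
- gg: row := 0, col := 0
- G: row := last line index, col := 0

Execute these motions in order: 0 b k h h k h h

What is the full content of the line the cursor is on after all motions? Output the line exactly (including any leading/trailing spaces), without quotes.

Answer: nine red

Derivation:
After 1 (0): row=0 col=0 char='n'
After 2 (b): row=0 col=0 char='n'
After 3 (k): row=0 col=0 char='n'
After 4 (h): row=0 col=0 char='n'
After 5 (h): row=0 col=0 char='n'
After 6 (k): row=0 col=0 char='n'
After 7 (h): row=0 col=0 char='n'
After 8 (h): row=0 col=0 char='n'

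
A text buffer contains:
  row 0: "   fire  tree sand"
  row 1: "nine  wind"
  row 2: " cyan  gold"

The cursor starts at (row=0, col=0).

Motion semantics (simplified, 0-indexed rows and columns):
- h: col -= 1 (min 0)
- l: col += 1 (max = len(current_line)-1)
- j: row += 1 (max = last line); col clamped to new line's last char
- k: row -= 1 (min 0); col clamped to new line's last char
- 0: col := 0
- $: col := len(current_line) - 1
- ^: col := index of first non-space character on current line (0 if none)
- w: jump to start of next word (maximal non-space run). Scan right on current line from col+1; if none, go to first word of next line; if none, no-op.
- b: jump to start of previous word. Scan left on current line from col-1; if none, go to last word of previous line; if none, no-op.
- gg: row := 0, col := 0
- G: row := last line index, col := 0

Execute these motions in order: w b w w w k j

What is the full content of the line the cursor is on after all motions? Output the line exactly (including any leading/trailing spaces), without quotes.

After 1 (w): row=0 col=3 char='f'
After 2 (b): row=0 col=3 char='f'
After 3 (w): row=0 col=9 char='t'
After 4 (w): row=0 col=14 char='s'
After 5 (w): row=1 col=0 char='n'
After 6 (k): row=0 col=0 char='_'
After 7 (j): row=1 col=0 char='n'

Answer: nine  wind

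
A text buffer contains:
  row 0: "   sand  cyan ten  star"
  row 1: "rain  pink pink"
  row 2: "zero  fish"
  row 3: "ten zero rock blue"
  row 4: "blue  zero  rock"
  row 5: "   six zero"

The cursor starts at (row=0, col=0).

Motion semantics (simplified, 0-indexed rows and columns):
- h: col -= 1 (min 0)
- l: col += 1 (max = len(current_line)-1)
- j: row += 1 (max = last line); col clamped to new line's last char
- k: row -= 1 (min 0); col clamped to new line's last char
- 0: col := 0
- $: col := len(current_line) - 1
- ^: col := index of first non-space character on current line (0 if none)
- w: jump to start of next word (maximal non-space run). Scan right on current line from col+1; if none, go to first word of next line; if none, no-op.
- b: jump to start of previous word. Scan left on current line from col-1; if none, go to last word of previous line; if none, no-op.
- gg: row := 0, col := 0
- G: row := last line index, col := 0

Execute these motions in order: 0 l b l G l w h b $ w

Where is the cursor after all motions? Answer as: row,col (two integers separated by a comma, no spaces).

Answer: 5,3

Derivation:
After 1 (0): row=0 col=0 char='_'
After 2 (l): row=0 col=1 char='_'
After 3 (b): row=0 col=1 char='_'
After 4 (l): row=0 col=2 char='_'
After 5 (G): row=5 col=0 char='_'
After 6 (l): row=5 col=1 char='_'
After 7 (w): row=5 col=3 char='s'
After 8 (h): row=5 col=2 char='_'
After 9 (b): row=4 col=12 char='r'
After 10 ($): row=4 col=15 char='k'
After 11 (w): row=5 col=3 char='s'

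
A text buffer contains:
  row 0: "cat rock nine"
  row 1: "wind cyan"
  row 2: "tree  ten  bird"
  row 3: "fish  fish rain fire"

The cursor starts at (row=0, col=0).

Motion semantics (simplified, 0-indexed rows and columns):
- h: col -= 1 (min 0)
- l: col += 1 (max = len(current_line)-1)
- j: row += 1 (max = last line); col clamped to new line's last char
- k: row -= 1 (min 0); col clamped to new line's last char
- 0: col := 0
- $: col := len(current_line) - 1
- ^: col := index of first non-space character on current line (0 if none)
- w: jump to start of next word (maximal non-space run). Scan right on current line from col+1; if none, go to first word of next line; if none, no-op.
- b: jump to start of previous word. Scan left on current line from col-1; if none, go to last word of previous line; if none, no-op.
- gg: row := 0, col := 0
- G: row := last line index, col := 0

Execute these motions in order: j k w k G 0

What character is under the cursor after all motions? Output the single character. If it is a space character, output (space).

After 1 (j): row=1 col=0 char='w'
After 2 (k): row=0 col=0 char='c'
After 3 (w): row=0 col=4 char='r'
After 4 (k): row=0 col=4 char='r'
After 5 (G): row=3 col=0 char='f'
After 6 (0): row=3 col=0 char='f'

Answer: f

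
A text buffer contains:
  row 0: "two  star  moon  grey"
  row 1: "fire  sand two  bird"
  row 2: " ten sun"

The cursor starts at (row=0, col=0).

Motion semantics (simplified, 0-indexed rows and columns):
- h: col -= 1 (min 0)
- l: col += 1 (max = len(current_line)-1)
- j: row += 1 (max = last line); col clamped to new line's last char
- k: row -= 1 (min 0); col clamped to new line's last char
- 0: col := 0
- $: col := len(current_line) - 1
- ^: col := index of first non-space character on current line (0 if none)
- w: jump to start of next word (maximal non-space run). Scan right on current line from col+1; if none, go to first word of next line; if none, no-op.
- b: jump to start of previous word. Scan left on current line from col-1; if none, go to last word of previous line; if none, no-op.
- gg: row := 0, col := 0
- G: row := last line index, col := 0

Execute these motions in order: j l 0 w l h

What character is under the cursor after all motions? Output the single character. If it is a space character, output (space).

Answer: s

Derivation:
After 1 (j): row=1 col=0 char='f'
After 2 (l): row=1 col=1 char='i'
After 3 (0): row=1 col=0 char='f'
After 4 (w): row=1 col=6 char='s'
After 5 (l): row=1 col=7 char='a'
After 6 (h): row=1 col=6 char='s'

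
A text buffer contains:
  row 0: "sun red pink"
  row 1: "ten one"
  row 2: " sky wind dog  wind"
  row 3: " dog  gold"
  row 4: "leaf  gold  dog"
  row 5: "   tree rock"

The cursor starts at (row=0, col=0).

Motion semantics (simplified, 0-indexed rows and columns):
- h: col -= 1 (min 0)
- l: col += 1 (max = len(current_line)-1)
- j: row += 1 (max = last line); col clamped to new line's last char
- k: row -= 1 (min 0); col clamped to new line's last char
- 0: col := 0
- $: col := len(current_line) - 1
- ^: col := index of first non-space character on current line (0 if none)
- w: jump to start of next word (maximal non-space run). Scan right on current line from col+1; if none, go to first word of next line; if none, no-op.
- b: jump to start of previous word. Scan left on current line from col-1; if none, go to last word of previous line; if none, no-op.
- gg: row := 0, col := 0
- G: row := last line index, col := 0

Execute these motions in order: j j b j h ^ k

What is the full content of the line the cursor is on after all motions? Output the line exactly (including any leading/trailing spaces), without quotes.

After 1 (j): row=1 col=0 char='t'
After 2 (j): row=2 col=0 char='_'
After 3 (b): row=1 col=4 char='o'
After 4 (j): row=2 col=4 char='_'
After 5 (h): row=2 col=3 char='y'
After 6 (^): row=2 col=1 char='s'
After 7 (k): row=1 col=1 char='e'

Answer: ten one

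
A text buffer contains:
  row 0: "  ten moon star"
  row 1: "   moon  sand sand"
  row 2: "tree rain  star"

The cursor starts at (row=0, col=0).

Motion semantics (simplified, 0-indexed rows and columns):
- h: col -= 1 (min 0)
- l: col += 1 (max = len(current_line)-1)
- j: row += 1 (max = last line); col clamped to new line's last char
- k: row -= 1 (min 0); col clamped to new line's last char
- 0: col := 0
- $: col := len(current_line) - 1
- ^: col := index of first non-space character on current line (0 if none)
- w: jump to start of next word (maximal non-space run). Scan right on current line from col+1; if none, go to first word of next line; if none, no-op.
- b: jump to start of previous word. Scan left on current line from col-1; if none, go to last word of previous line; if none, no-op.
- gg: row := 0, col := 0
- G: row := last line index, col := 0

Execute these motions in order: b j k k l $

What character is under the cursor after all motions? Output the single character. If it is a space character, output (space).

After 1 (b): row=0 col=0 char='_'
After 2 (j): row=1 col=0 char='_'
After 3 (k): row=0 col=0 char='_'
After 4 (k): row=0 col=0 char='_'
After 5 (l): row=0 col=1 char='_'
After 6 ($): row=0 col=14 char='r'

Answer: r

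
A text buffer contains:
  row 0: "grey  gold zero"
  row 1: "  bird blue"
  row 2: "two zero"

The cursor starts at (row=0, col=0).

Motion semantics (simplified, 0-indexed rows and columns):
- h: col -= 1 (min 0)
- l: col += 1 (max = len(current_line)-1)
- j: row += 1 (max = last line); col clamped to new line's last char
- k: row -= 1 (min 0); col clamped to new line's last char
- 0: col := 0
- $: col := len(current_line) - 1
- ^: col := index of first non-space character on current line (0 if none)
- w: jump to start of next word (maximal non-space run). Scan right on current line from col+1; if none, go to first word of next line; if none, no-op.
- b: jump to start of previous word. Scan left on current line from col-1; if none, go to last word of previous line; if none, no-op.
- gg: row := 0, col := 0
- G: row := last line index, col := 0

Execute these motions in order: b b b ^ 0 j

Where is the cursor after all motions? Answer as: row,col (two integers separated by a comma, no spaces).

Answer: 1,0

Derivation:
After 1 (b): row=0 col=0 char='g'
After 2 (b): row=0 col=0 char='g'
After 3 (b): row=0 col=0 char='g'
After 4 (^): row=0 col=0 char='g'
After 5 (0): row=0 col=0 char='g'
After 6 (j): row=1 col=0 char='_'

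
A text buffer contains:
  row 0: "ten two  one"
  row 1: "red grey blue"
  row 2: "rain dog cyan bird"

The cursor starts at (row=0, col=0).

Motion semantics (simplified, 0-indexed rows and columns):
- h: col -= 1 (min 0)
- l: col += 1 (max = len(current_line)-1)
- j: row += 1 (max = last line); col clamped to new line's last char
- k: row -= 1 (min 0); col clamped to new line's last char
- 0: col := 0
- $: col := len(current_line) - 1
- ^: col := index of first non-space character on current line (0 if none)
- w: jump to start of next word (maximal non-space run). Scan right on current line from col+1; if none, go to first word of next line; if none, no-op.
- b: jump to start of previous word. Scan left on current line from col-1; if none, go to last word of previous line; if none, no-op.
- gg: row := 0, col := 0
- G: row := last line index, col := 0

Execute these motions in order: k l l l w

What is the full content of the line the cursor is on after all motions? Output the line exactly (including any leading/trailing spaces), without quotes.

After 1 (k): row=0 col=0 char='t'
After 2 (l): row=0 col=1 char='e'
After 3 (l): row=0 col=2 char='n'
After 4 (l): row=0 col=3 char='_'
After 5 (w): row=0 col=4 char='t'

Answer: ten two  one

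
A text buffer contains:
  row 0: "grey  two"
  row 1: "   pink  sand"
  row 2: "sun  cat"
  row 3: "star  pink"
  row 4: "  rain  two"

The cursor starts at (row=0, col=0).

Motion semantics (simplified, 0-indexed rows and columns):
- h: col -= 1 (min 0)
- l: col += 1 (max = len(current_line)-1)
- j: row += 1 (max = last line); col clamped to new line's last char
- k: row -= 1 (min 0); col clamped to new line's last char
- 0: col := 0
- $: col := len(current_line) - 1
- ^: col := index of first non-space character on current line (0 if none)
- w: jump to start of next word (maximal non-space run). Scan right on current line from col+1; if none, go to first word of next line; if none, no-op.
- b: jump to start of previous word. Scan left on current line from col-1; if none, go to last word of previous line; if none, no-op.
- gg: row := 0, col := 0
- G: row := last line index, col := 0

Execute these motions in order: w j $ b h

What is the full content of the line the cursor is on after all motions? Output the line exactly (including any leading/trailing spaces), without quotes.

Answer:    pink  sand

Derivation:
After 1 (w): row=0 col=6 char='t'
After 2 (j): row=1 col=6 char='k'
After 3 ($): row=1 col=12 char='d'
After 4 (b): row=1 col=9 char='s'
After 5 (h): row=1 col=8 char='_'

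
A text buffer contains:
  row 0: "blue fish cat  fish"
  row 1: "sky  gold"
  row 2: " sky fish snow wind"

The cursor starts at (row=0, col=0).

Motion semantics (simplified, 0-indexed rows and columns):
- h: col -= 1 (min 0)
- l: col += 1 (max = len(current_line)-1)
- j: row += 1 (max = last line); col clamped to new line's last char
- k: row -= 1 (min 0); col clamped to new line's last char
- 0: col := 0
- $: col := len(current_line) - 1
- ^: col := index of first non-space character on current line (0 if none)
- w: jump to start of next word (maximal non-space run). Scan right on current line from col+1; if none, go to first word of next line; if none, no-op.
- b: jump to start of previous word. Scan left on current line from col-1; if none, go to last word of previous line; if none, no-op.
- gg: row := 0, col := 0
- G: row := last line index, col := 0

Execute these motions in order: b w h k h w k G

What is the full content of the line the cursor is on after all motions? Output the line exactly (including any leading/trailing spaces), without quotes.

After 1 (b): row=0 col=0 char='b'
After 2 (w): row=0 col=5 char='f'
After 3 (h): row=0 col=4 char='_'
After 4 (k): row=0 col=4 char='_'
After 5 (h): row=0 col=3 char='e'
After 6 (w): row=0 col=5 char='f'
After 7 (k): row=0 col=5 char='f'
After 8 (G): row=2 col=0 char='_'

Answer:  sky fish snow wind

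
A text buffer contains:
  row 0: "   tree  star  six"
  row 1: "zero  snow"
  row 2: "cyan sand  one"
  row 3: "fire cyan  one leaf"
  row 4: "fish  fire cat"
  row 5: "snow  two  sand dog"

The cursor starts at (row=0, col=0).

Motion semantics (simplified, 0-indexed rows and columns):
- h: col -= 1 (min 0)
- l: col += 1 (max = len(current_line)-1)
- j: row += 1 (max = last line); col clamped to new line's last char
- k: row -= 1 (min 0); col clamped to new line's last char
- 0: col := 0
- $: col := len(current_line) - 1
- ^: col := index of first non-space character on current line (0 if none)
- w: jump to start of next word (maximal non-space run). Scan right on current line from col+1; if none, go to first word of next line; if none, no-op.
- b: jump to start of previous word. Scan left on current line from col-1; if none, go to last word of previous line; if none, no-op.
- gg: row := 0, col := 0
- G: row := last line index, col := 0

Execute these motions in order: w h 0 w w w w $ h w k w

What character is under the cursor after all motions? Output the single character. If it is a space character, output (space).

After 1 (w): row=0 col=3 char='t'
After 2 (h): row=0 col=2 char='_'
After 3 (0): row=0 col=0 char='_'
After 4 (w): row=0 col=3 char='t'
After 5 (w): row=0 col=9 char='s'
After 6 (w): row=0 col=15 char='s'
After 7 (w): row=1 col=0 char='z'
After 8 ($): row=1 col=9 char='w'
After 9 (h): row=1 col=8 char='o'
After 10 (w): row=2 col=0 char='c'
After 11 (k): row=1 col=0 char='z'
After 12 (w): row=1 col=6 char='s'

Answer: s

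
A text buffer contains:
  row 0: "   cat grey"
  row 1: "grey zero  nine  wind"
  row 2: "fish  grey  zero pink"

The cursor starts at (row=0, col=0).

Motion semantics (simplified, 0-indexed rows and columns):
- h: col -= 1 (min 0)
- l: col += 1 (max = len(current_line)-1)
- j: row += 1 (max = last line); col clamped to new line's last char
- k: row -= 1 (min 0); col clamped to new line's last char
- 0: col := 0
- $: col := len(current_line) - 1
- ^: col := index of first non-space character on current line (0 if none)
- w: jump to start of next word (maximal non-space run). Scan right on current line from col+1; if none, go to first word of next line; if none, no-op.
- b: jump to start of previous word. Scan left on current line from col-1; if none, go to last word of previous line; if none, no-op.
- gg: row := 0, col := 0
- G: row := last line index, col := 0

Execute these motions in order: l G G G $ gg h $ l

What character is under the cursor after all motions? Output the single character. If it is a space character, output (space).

After 1 (l): row=0 col=1 char='_'
After 2 (G): row=2 col=0 char='f'
After 3 (G): row=2 col=0 char='f'
After 4 (G): row=2 col=0 char='f'
After 5 ($): row=2 col=20 char='k'
After 6 (gg): row=0 col=0 char='_'
After 7 (h): row=0 col=0 char='_'
After 8 ($): row=0 col=10 char='y'
After 9 (l): row=0 col=10 char='y'

Answer: y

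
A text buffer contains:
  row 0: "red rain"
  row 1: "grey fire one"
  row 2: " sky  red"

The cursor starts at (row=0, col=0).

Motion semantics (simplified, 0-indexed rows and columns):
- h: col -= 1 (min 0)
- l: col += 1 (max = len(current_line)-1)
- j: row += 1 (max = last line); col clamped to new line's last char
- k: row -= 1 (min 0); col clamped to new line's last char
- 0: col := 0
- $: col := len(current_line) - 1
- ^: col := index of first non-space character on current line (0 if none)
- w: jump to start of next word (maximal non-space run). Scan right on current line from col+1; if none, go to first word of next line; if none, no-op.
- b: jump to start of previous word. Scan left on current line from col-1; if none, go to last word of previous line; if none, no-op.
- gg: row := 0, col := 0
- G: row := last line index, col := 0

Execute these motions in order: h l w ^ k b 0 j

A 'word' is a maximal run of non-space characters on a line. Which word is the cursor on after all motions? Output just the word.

After 1 (h): row=0 col=0 char='r'
After 2 (l): row=0 col=1 char='e'
After 3 (w): row=0 col=4 char='r'
After 4 (^): row=0 col=0 char='r'
After 5 (k): row=0 col=0 char='r'
After 6 (b): row=0 col=0 char='r'
After 7 (0): row=0 col=0 char='r'
After 8 (j): row=1 col=0 char='g'

Answer: grey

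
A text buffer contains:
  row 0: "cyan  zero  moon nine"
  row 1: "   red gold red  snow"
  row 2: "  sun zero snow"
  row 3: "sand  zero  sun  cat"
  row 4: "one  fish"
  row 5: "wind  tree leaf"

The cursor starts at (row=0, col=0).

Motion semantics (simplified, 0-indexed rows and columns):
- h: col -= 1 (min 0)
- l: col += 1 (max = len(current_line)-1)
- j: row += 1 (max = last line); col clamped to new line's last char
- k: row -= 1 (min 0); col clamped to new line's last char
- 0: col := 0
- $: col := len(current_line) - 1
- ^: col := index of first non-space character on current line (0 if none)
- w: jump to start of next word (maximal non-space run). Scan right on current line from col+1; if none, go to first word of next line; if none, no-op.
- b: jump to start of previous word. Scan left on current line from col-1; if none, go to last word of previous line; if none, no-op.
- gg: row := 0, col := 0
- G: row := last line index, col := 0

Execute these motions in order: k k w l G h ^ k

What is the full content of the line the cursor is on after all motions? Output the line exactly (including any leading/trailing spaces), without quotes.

Answer: one  fish

Derivation:
After 1 (k): row=0 col=0 char='c'
After 2 (k): row=0 col=0 char='c'
After 3 (w): row=0 col=6 char='z'
After 4 (l): row=0 col=7 char='e'
After 5 (G): row=5 col=0 char='w'
After 6 (h): row=5 col=0 char='w'
After 7 (^): row=5 col=0 char='w'
After 8 (k): row=4 col=0 char='o'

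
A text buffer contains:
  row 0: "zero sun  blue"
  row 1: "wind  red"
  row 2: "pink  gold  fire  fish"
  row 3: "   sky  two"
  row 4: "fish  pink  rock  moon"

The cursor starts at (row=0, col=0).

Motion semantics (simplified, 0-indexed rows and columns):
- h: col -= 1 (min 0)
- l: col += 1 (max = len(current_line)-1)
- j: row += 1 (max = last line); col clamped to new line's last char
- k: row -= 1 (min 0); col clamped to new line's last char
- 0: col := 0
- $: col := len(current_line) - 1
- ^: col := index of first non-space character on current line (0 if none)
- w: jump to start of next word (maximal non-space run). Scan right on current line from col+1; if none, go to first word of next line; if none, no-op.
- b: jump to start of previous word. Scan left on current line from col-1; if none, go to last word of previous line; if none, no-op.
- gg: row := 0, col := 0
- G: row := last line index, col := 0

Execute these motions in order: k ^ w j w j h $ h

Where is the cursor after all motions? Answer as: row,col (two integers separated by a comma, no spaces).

Answer: 2,20

Derivation:
After 1 (k): row=0 col=0 char='z'
After 2 (^): row=0 col=0 char='z'
After 3 (w): row=0 col=5 char='s'
After 4 (j): row=1 col=5 char='_'
After 5 (w): row=1 col=6 char='r'
After 6 (j): row=2 col=6 char='g'
After 7 (h): row=2 col=5 char='_'
After 8 ($): row=2 col=21 char='h'
After 9 (h): row=2 col=20 char='s'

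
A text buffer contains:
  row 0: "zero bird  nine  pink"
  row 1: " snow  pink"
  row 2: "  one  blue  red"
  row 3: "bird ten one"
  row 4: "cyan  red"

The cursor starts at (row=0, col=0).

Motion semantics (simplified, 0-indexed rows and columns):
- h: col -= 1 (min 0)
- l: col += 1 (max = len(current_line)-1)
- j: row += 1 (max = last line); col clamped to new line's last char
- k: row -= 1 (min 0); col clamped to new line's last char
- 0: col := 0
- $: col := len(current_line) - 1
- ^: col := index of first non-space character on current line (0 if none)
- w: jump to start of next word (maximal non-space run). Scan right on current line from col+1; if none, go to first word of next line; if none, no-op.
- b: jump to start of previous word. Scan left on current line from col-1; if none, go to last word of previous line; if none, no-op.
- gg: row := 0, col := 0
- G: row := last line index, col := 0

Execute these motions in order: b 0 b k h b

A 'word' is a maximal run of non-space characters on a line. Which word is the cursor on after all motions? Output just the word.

After 1 (b): row=0 col=0 char='z'
After 2 (0): row=0 col=0 char='z'
After 3 (b): row=0 col=0 char='z'
After 4 (k): row=0 col=0 char='z'
After 5 (h): row=0 col=0 char='z'
After 6 (b): row=0 col=0 char='z'

Answer: zero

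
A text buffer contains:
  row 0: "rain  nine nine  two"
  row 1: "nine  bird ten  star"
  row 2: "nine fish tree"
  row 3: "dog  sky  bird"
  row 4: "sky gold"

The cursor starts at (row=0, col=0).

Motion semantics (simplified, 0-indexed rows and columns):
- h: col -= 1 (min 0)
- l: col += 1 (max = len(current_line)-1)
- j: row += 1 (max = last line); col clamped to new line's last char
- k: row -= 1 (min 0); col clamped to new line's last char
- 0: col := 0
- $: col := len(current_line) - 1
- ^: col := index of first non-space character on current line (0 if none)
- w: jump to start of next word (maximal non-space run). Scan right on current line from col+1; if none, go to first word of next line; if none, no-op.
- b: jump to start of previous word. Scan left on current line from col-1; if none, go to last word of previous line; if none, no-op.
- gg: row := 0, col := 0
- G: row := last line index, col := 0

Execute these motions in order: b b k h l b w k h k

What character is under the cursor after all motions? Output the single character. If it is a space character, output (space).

After 1 (b): row=0 col=0 char='r'
After 2 (b): row=0 col=0 char='r'
After 3 (k): row=0 col=0 char='r'
After 4 (h): row=0 col=0 char='r'
After 5 (l): row=0 col=1 char='a'
After 6 (b): row=0 col=0 char='r'
After 7 (w): row=0 col=6 char='n'
After 8 (k): row=0 col=6 char='n'
After 9 (h): row=0 col=5 char='_'
After 10 (k): row=0 col=5 char='_'

Answer: (space)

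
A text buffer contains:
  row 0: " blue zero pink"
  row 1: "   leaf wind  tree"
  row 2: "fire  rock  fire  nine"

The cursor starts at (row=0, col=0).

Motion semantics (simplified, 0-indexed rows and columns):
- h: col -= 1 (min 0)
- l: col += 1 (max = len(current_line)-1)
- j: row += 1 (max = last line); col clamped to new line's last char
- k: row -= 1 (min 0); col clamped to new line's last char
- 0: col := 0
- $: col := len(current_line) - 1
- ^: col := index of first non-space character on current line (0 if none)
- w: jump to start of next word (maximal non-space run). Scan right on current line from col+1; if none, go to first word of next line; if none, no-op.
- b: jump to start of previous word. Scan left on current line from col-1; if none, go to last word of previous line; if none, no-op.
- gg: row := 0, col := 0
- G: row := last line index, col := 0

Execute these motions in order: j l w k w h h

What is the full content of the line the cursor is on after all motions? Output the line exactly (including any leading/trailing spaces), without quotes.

Answer:  blue zero pink

Derivation:
After 1 (j): row=1 col=0 char='_'
After 2 (l): row=1 col=1 char='_'
After 3 (w): row=1 col=3 char='l'
After 4 (k): row=0 col=3 char='u'
After 5 (w): row=0 col=6 char='z'
After 6 (h): row=0 col=5 char='_'
After 7 (h): row=0 col=4 char='e'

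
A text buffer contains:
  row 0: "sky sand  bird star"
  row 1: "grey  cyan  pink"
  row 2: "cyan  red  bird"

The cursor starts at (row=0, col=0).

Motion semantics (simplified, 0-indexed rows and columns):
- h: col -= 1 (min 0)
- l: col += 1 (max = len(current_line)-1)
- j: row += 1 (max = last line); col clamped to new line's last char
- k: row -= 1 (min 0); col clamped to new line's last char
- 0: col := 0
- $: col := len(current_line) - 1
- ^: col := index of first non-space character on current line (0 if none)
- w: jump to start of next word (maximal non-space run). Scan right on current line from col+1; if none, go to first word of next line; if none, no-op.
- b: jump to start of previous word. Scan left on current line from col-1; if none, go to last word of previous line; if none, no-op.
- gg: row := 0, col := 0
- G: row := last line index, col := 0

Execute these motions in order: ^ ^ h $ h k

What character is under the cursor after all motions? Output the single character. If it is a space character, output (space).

After 1 (^): row=0 col=0 char='s'
After 2 (^): row=0 col=0 char='s'
After 3 (h): row=0 col=0 char='s'
After 4 ($): row=0 col=18 char='r'
After 5 (h): row=0 col=17 char='a'
After 6 (k): row=0 col=17 char='a'

Answer: a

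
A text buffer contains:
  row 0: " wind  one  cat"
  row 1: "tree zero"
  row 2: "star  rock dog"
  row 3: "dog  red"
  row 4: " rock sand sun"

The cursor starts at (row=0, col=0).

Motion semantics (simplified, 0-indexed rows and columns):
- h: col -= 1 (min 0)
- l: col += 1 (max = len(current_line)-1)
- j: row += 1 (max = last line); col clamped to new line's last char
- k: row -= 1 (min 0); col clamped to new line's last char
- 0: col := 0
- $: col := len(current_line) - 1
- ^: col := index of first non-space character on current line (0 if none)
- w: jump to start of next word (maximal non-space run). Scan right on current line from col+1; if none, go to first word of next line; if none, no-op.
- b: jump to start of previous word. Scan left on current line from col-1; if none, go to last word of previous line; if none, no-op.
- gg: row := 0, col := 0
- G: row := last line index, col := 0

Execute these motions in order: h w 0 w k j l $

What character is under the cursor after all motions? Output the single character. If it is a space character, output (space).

After 1 (h): row=0 col=0 char='_'
After 2 (w): row=0 col=1 char='w'
After 3 (0): row=0 col=0 char='_'
After 4 (w): row=0 col=1 char='w'
After 5 (k): row=0 col=1 char='w'
After 6 (j): row=1 col=1 char='r'
After 7 (l): row=1 col=2 char='e'
After 8 ($): row=1 col=8 char='o'

Answer: o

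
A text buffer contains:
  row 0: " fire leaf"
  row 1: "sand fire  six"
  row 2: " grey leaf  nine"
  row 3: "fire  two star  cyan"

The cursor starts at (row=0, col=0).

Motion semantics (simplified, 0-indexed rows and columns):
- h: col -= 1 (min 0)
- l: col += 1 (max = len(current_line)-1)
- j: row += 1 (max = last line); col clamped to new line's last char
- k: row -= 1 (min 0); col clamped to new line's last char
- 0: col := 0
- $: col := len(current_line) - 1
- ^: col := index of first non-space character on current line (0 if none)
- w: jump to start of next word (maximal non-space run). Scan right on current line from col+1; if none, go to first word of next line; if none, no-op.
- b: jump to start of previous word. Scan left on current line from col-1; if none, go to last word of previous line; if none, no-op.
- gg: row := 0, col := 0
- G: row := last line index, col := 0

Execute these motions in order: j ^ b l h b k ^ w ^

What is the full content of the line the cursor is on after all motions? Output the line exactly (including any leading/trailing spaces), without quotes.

After 1 (j): row=1 col=0 char='s'
After 2 (^): row=1 col=0 char='s'
After 3 (b): row=0 col=6 char='l'
After 4 (l): row=0 col=7 char='e'
After 5 (h): row=0 col=6 char='l'
After 6 (b): row=0 col=1 char='f'
After 7 (k): row=0 col=1 char='f'
After 8 (^): row=0 col=1 char='f'
After 9 (w): row=0 col=6 char='l'
After 10 (^): row=0 col=1 char='f'

Answer:  fire leaf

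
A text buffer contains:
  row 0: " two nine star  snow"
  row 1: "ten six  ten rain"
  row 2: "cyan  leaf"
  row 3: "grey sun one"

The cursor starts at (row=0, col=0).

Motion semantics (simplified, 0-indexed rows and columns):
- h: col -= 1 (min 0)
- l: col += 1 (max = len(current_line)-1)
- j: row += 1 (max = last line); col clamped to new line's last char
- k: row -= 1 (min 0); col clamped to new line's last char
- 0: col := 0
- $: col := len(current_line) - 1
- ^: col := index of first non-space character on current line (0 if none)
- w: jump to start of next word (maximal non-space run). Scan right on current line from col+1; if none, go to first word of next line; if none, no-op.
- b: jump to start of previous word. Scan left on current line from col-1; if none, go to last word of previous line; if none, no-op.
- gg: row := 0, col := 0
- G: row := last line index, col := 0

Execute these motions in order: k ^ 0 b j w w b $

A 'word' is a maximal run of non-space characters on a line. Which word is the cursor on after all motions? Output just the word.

After 1 (k): row=0 col=0 char='_'
After 2 (^): row=0 col=1 char='t'
After 3 (0): row=0 col=0 char='_'
After 4 (b): row=0 col=0 char='_'
After 5 (j): row=1 col=0 char='t'
After 6 (w): row=1 col=4 char='s'
After 7 (w): row=1 col=9 char='t'
After 8 (b): row=1 col=4 char='s'
After 9 ($): row=1 col=16 char='n'

Answer: rain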